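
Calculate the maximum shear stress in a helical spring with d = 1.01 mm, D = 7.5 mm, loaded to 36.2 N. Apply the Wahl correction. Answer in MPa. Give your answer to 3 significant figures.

Spring index C = D/d = 7.5/1.01 = 7.4257
K_W = (4C−1)/(4C−4) + 0.615/C = 28.703/25.703 + 0.0828 = 1.1995
τ₀ = 8FD/(πd³) = 8·36.2·7.5/(π·1.01³) = 2172/3.2368 = 671.04 MPa
τ_max = K·τ₀ = 1.1995 × 671.04 = 804.93 MPa

805 MPa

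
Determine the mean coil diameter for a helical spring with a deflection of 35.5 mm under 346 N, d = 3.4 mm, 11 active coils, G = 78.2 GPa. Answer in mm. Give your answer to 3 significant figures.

Required rate k = F/δ = 346/35.5 = 9.7465 N/mm
D = (Gd⁴/(8N_a·k))^(1/3) = (78.2×10³·3.4⁴/(8·11·9.7465))^(1/3)
  = (12184.1)^(1/3) = 23.0107 mm

23.0 mm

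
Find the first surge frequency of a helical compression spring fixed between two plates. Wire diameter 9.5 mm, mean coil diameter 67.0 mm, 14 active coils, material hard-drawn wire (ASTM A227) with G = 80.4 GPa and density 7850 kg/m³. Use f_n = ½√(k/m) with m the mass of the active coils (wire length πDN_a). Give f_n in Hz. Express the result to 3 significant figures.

54.4 Hz

k = Gd⁴/(8D³N_a) = (80.4×10³)(9.5⁴)/(8·67.0³·14) = 19.441 N/mm = 19441 N/m
Wire length L = πDN_a = π·67.0·14 = 2946.8 mm
m = ρ·(πd²/4)·L = 7850 × 70.882×10⁻⁶ m² × 2.9468 m = 1.6397 kg
f_n = ½√(k/m) = 0.5·√(19441/1.6397) = 0.5·√(11856) = 54.443 Hz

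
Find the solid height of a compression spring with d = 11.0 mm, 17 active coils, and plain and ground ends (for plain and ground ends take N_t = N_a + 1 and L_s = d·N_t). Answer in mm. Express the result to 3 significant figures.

plain and ground ends: N_t = N_a + 1 = 17 + 1 = 18
L_s = d·N_t = 11.0 × 18 = 198 mm

198 mm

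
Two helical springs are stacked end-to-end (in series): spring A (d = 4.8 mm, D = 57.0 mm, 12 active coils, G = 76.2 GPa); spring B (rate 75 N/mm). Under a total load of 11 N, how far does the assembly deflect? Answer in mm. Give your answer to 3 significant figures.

4.98 mm

k_A = Gd⁴/(8D³N_a) = (76.2×10³)(4.8⁴)/(8·57.0³·12) = 2.2752 N/mm
Series: 1/k_eq = 1/2.2752 + 1/75 = 0.45285; k_eq = 2.2082 N/mm
δ = F/k_eq = 11/2.2082 = 4.9814 mm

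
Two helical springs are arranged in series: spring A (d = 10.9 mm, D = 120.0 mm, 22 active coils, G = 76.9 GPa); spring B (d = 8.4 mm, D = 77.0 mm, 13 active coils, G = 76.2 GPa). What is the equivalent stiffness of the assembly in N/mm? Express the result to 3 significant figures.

2.47 N/mm

k_A = Gd⁴/(8D³N_a) = (76.9×10³)(10.9⁴)/(8·120.0³·22) = 3.5692 N/mm
k_B = Gd⁴/(8D³N_a) = (76.2×10³)(8.4⁴)/(8·77.0³·13) = 7.9904 N/mm
Series: 1/k_eq = 1/3.5692 + 1/7.9904 = 0.40532; k_eq = 2.4672 N/mm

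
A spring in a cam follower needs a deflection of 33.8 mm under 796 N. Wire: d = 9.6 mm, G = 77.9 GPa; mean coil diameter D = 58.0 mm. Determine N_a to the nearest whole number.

18

Required rate k = F/δ = 796/33.8 = 23.55 N/mm
N_a = Gd⁴/(8D³k) = (77.9×10³ × 9.6⁴)/(8 × 58.0³ × 23.55)
    = 6.61641e+08 / 3.67596e+07 = 18 → 18 coils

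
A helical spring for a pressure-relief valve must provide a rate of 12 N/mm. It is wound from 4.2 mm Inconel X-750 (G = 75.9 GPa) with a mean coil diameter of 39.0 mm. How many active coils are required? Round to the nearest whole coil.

N_a = Gd⁴/(8D³k) = (75.9×10³ × 4.2⁴)/(8 × 39.0³ × 12)
    = 2.36178e+07 / 5.69462e+06 = 4.147 → 4 coils

4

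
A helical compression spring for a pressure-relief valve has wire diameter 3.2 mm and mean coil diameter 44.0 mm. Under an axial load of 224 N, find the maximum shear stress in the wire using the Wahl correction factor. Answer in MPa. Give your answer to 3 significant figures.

845 MPa

Spring index C = D/d = 44.0/3.2 = 13.7500
K_W = (4C−1)/(4C−4) + 0.615/C = 54.000/51.000 + 0.0447 = 1.1036
τ₀ = 8FD/(πd³) = 8·224·44.0/(π·3.2³) = 78848/102.94 = 765.93 MPa
τ_max = K·τ₀ = 1.1036 × 765.93 = 845.25 MPa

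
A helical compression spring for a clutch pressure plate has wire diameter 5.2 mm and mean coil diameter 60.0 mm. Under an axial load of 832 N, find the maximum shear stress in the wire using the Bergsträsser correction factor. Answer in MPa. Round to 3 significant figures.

Spring index C = D/d = 60.0/5.2 = 11.5385
K_B = (4C+2)/(4C−3) = 48.154/43.154 = 1.1159
τ₀ = 8FD/(πd³) = 8·832·60.0/(π·5.2³) = 399360/441.73 = 904.08 MPa
τ_max = K·τ₀ = 1.1159 × 904.08 = 1008.8 MPa

1010 MPa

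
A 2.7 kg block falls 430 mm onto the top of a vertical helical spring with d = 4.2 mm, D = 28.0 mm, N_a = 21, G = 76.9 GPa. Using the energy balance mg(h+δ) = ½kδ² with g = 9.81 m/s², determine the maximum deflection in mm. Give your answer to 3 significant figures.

63.5 mm

k = Gd⁴/(8D³N_a) = (76.9×10³)(4.2⁴)/(8·28.0³·21) = 6.4884 N/mm
W = mg = 2.7 × 9.81 = 26.487 N
½kδ² − Wδ − Wh = 0 → δ = (W + √(W² + 2kWh))/k
δ = (26.487 + √(701.56 + 147799))/6.4884 = (26.487 + 385.36)/6.4884 = 63.474 mm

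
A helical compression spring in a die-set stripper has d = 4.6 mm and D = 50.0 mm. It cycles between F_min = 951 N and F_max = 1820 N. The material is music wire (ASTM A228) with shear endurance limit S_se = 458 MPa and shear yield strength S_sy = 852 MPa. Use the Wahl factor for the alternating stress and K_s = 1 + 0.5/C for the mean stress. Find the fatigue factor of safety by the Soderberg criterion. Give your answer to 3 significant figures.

0.275

C = D/d = 50.0/4.6 = 10.8696; K_W = (4C−1)/(4C−4)+0.615/C = 1.1326; K_s = 1+0.5/C = 1.0460
F_a = (F_max−F_min)/2 = 434.5 N; F_m = (F_max+F_min)/2 = 1385.5 N
τ_a = K_W·8F_aD/(πd³) = 1.1326 × 568.36 = 643.71 MPa
τ_m = K_s·8F_mD/(πd³) = 1.0460 × 1812.4 = 1895.7 MPa
Soderberg: 1/n_f = τ_a/S_se + τ_m/S_sy = 643.71/458 + 1895.7/852 = 1.40549 + 2.22503 = 3.6305
n_f = 1/3.6305 = 0.2754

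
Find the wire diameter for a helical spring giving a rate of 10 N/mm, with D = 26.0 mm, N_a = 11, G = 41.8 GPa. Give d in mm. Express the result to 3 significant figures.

4.39 mm

d = (8D³N_a·k / G)^(1/4) = (8·26.0³·11·10 / (41.8×10³))^0.25
  = (370.02)^0.25 = 4.3859 mm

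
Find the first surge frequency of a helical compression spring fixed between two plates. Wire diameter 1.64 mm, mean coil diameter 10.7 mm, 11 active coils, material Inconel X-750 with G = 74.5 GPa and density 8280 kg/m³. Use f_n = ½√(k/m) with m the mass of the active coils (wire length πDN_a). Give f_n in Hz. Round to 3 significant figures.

440 Hz

k = Gd⁴/(8D³N_a) = (74.5×10³)(1.64⁴)/(8·10.7³·11) = 4.9992 N/mm = 4999.2 N/m
Wire length L = πDN_a = π·10.7·11 = 369.77 mm
m = ρ·(πd²/4)·L = 8280 × 2.1124×10⁻⁶ m² × 0.36977 m = 0.0064675 kg
f_n = ½√(k/m) = 0.5·√(4999.2/0.0064675) = 0.5·√(7.7297e+05) = 439.59 Hz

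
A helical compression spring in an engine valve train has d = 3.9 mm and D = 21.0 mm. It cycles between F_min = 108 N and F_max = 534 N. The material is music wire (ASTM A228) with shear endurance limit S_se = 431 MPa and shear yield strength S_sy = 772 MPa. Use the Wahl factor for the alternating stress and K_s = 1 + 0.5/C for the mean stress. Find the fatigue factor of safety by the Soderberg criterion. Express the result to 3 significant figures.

1.02

C = D/d = 21.0/3.9 = 5.3846; K_W = (4C−1)/(4C−4)+0.615/C = 1.2853; K_s = 1+0.5/C = 1.0929
F_a = (F_max−F_min)/2 = 213 N; F_m = (F_max+F_min)/2 = 321 N
τ_a = K_W·8F_aD/(πd³) = 1.2853 × 192.02 = 246.8 MPa
τ_m = K_s·8F_mD/(πd³) = 1.0929 × 289.38 = 316.25 MPa
Soderberg: 1/n_f = τ_a/S_se + τ_m/S_sy = 246.8/431 + 316.25/772 = 0.57261 + 0.40965 = 0.98227
n_f = 1/0.98227 = 1.018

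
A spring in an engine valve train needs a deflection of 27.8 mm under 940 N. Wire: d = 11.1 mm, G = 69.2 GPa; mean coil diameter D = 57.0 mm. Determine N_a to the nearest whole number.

Required rate k = F/δ = 940/27.8 = 33.813 N/mm
N_a = Gd⁴/(8D³k) = (69.2×10³ × 11.1⁴)/(8 × 57.0³ × 33.813)
    = 1.0505e+09 / 5.00954e+07 = 20.97 → 21 coils

21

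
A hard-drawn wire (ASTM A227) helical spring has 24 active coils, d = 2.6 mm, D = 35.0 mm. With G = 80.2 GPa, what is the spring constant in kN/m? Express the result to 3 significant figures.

k = Gd⁴/(8D³N_a) = (80.2×10³ × 2.6⁴) / (8 × 35.0³ × 24)
  = 3.66495e+06 / 8.232e+06 = 0.44521 N/mm

0.445 kN/m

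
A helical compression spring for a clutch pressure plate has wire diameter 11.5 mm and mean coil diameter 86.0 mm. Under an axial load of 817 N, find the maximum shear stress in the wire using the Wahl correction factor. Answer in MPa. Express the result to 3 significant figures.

Spring index C = D/d = 86.0/11.5 = 7.4783
K_W = (4C−1)/(4C−4) + 0.615/C = 28.913/25.913 + 0.0822 = 1.1980
τ₀ = 8FD/(πd³) = 8·817·86.0/(π·11.5³) = 562096/4778 = 117.64 MPa
τ_max = K·τ₀ = 1.1980 × 117.64 = 140.94 MPa

141 MPa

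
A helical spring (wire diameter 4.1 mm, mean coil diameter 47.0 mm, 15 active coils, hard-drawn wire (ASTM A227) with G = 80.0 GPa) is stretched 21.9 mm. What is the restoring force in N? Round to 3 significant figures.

39.7 N

k = Gd⁴/(8D³N_a) = (80.0×10³)(4.1⁴)/(8·47.0³·15) = 1.8145 N/mm
F = k·δ = 1.8145 × 21.9 = 39.737 N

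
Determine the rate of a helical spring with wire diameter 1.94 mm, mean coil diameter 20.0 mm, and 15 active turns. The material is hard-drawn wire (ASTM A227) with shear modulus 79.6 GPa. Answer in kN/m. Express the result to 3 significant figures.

k = Gd⁴/(8D³N_a) = (79.6×10³ × 1.94⁴) / (8 × 20.0³ × 15)
  = 1.12751e+06 / 960000 = 1.1745 N/mm

1.17 kN/m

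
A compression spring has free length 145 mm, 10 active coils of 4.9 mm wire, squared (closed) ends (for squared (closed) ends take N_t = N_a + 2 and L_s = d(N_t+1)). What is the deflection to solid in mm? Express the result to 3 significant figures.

N_t = 12; L_s = 4.9·13 = 63.7 mm
δ_solid = L₀ − L_s = 145 − 63.7 = 81.3 mm

81.3 mm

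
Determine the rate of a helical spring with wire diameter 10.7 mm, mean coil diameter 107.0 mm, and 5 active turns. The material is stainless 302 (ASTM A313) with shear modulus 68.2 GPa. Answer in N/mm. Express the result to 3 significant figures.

k = Gd⁴/(8D³N_a) = (68.2×10³ × 10.7⁴) / (8 × 107.0³ × 5)
  = 8.93963e+08 / 4.90017e+07 = 18.243 N/mm

18.2 N/mm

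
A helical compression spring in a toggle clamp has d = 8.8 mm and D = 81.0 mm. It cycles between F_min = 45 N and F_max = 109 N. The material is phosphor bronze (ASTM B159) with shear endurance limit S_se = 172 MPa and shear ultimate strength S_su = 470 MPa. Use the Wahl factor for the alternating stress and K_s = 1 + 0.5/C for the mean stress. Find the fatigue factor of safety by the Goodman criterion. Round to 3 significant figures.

C = D/d = 81.0/8.8 = 9.2045; K_W = (4C−1)/(4C−4)+0.615/C = 1.1582; K_s = 1+0.5/C = 1.0543
F_a = (F_max−F_min)/2 = 32 N; F_m = (F_max+F_min)/2 = 77 N
τ_a = K_W·8F_aD/(πd³) = 1.1582 × 9.6856 = 11.218 MPa
τ_m = K_s·8F_mD/(πd³) = 1.0543 × 23.306 = 24.572 MPa
Goodman: 1/n_f = τ_a/S_se + τ_m/S_su = 11.218/172 + 24.572/470 = 0.06522 + 0.05228 = 0.1175
n_f = 1/0.1175 = 8.51

8.51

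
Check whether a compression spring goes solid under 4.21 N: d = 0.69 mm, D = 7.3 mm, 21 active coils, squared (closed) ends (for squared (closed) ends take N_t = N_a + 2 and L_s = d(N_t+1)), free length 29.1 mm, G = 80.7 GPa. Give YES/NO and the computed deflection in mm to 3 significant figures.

YES, δ = 15.0 mm

k = Gd⁴/(8D³N_a) = (80.7×10³)(0.69⁴)/(8·7.3³·21) = 0.27989 N/mm
N_t = 23; L_s = 0.69·24 = 16.56 mm; δ_solid = L₀ − L_s = 29.1 − 16.56 = 12.54 mm
δ = F/k = 4.21/0.27989 = 15.041 mm
δ ≥ δ_solid → spring goes solid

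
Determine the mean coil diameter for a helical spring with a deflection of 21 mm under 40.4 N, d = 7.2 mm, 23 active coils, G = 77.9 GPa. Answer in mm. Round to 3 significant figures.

83.9 mm

Required rate k = F/δ = 40.4/21 = 1.9238 N/mm
D = (Gd⁴/(8N_a·k))^(1/3) = (77.9×10³·7.2⁴/(8·23·1.9238))^(1/3)
  = (591408)^(1/3) = 83.9388 mm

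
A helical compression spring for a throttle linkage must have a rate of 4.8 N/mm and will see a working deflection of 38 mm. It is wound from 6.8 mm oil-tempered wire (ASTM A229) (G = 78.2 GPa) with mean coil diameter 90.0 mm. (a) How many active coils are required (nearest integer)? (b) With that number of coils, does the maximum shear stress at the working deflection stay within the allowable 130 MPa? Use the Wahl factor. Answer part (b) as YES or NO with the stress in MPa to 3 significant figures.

(a) 6 coils; (b) NO, τ_max = 147 MPa

N_a = Gd⁴/(8D³k) = (78.2×10³)(6.8⁴)/(8·90.0³·4.8) = 5.973 → N_a = 6
Actual rate k = Gd⁴/(8D³·6) = 4.7783 N/mm
Working load F = kδ = 4.7783·38 = 181.58 N
C = 90.0/6.8 = 13.2353; K_W = (4C−1)/(4C−4)+0.615/C = 1.1078
τ_max = K_W·8FD/(πd³) = 1.1078·132.35 = 146.61 MPa
τ_max > 130 MPa → exceeds allowable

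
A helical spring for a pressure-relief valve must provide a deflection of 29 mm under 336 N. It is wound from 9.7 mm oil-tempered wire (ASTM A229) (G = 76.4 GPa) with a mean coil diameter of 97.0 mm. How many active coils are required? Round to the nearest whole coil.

Required rate k = F/δ = 336/29 = 11.586 N/mm
N_a = Gd⁴/(8D³k) = (76.4×10³ × 9.7⁴)/(8 × 97.0³ × 11.586)
    = 6.76364e+08 / 8.45953e+07 = 7.995 → 8 coils

8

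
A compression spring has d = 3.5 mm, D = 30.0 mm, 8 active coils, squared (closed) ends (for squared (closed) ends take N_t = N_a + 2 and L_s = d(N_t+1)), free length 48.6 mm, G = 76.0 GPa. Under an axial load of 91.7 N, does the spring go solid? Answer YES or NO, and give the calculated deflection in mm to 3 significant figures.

YES, δ = 13.9 mm

k = Gd⁴/(8D³N_a) = (76.0×10³)(3.5⁴)/(8·30.0³·8) = 6.6 N/mm
N_t = 10; L_s = 3.5·11 = 38.5 mm; δ_solid = L₀ − L_s = 48.6 − 38.5 = 10.1 mm
δ = F/k = 91.7/6.6 = 13.894 mm
δ ≥ δ_solid → spring goes solid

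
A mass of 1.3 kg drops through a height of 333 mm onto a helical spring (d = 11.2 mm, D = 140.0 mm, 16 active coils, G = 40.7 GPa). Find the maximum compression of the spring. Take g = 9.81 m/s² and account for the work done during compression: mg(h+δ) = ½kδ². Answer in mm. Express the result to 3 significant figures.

k = Gd⁴/(8D³N_a) = (40.7×10³)(11.2⁴)/(8·140.0³·16) = 1.8234 N/mm
W = mg = 1.3 × 9.81 = 12.753 N
½kδ² − Wδ − Wh = 0 → δ = (W + √(W² + 2kWh))/k
δ = (12.753 + √(162.64 + 15486.7))/1.8234 = (12.753 + 125.1)/1.8234 = 75.602 mm

75.6 mm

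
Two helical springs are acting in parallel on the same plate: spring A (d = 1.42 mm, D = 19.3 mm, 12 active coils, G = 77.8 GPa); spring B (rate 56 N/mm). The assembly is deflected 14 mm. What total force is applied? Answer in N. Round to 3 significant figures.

790 N

k_A = Gd⁴/(8D³N_a) = (77.8×10³)(1.42⁴)/(8·19.3³·12) = 0.45834 N/mm
Parallel: k_eq = 0.45834 + 56 = 56.458 N/mm
F = k_eq·δ = 56.458·14 = 790.42 N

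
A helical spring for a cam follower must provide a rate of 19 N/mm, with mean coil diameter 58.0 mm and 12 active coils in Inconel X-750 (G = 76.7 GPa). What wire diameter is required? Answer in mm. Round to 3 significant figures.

d = (8D³N_a·k / G)^(1/4) = (8·58.0³·12·19 / (76.7×10³))^0.25
  = (4640)^0.25 = 8.2533 mm

8.25 mm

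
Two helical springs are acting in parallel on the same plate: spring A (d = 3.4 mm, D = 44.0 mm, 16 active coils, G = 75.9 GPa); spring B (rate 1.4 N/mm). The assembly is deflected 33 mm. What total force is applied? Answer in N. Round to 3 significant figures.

k_A = Gd⁴/(8D³N_a) = (75.9×10³)(3.4⁴)/(8·44.0³·16) = 0.93023 N/mm
Parallel: k_eq = 0.93023 + 1.4 = 2.3302 N/mm
F = k_eq·δ = 2.3302·33 = 76.898 N

76.9 N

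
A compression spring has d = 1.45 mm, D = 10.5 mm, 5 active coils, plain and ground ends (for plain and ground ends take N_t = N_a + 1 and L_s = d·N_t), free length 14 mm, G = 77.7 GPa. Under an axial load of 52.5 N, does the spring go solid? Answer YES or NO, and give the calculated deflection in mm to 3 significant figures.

YES, δ = 7.08 mm

k = Gd⁴/(8D³N_a) = (77.7×10³)(1.45⁴)/(8·10.5³·5) = 7.4176 N/mm
N_t = 6; L_s = 1.45·6 = 8.7 mm; δ_solid = L₀ − L_s = 14 − 8.7 = 5.3 mm
δ = F/k = 52.5/7.4176 = 7.0777 mm
δ ≥ δ_solid → spring goes solid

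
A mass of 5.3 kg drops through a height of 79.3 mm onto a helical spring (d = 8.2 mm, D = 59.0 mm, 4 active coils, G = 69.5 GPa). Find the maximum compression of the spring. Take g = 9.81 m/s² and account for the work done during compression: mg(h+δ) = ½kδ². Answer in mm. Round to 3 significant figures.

14.3 mm

k = Gd⁴/(8D³N_a) = (69.5×10³)(8.2⁴)/(8·59.0³·4) = 47.812 N/mm
W = mg = 5.3 × 9.81 = 51.993 N
½kδ² − Wδ − Wh = 0 → δ = (W + √(W² + 2kWh))/k
δ = (51.993 + √(2703.3 + 394260))/47.812 = (51.993 + 630.05)/47.812 = 14.265 mm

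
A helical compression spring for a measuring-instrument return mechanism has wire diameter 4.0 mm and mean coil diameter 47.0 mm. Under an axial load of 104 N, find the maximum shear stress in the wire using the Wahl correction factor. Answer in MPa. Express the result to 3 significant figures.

218 MPa

Spring index C = D/d = 47.0/4.0 = 11.7500
K_W = (4C−1)/(4C−4) + 0.615/C = 46.000/43.000 + 0.0523 = 1.1221
τ₀ = 8FD/(πd³) = 8·104·47.0/(π·4.0³) = 39104/201.06 = 194.49 MPa
τ_max = K·τ₀ = 1.1221 × 194.49 = 218.24 MPa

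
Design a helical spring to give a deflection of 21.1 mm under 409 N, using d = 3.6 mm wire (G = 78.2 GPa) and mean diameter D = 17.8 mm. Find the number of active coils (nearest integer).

15

Required rate k = F/δ = 409/21.1 = 19.384 N/mm
N_a = Gd⁴/(8D³k) = (78.2×10³ × 3.6⁴)/(8 × 17.8³ × 19.384)
    = 1.31346e+07 / 874562 = 15.02 → 15 coils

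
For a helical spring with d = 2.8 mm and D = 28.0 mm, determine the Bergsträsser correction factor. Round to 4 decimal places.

C = D/d = 28.0/2.8 = 10.0000
K_B = (4C+2)/(4C−3) = 42.000/37.000 = 1.1351

1.1351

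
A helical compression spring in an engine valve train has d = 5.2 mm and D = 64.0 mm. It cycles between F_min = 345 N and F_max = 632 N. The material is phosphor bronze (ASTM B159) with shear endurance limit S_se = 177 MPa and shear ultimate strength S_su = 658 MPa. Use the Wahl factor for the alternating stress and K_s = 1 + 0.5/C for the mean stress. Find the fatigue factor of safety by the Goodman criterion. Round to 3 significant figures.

C = D/d = 64.0/5.2 = 12.3077; K_W = (4C−1)/(4C−4)+0.615/C = 1.1163; K_s = 1+0.5/C = 1.0406
F_a = (F_max−F_min)/2 = 143.5 N; F_m = (F_max+F_min)/2 = 488.5 N
τ_a = K_W·8F_aD/(πd³) = 1.1163 × 166.33 = 185.67 MPa
τ_m = K_s·8F_mD/(πd³) = 1.0406 × 566.21 = 589.21 MPa
Goodman: 1/n_f = τ_a/S_se + τ_m/S_su = 185.67/177 + 589.21/658 = 1.04898 + 0.89545 = 1.9444
n_f = 1/1.9444 = 0.5143

0.514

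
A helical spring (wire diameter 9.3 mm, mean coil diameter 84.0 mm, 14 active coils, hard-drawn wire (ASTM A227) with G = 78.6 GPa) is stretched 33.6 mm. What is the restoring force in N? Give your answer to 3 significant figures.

k = Gd⁴/(8D³N_a) = (78.6×10³)(9.3⁴)/(8·84.0³·14) = 8.8572 N/mm
F = k·δ = 8.8572 × 33.6 = 297.6 N

298 N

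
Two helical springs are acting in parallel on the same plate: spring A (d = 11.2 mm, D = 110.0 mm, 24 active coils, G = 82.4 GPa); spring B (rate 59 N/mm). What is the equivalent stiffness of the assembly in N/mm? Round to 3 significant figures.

k_A = Gd⁴/(8D³N_a) = (82.4×10³)(11.2⁴)/(8·110.0³·24) = 5.0736 N/mm
Parallel: k_eq = 5.0736 + 59 = 64.074 N/mm

64.1 N/mm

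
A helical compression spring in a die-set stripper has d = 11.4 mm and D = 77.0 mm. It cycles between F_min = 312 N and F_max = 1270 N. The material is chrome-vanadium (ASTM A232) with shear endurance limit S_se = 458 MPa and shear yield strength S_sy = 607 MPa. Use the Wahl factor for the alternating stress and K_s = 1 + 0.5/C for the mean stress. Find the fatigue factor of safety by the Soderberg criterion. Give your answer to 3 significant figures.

2.82

C = D/d = 77.0/11.4 = 6.7544; K_W = (4C−1)/(4C−4)+0.615/C = 1.2214; K_s = 1+0.5/C = 1.0740
F_a = (F_max−F_min)/2 = 479 N; F_m = (F_max+F_min)/2 = 791 N
τ_a = K_W·8F_aD/(πd³) = 1.2214 × 63.395 = 77.429 MPa
τ_m = K_s·8F_mD/(πd³) = 1.0740 × 104.69 = 112.44 MPa
Soderberg: 1/n_f = τ_a/S_se + τ_m/S_sy = 77.429/458 + 112.44/607 = 0.16906 + 0.18523 = 0.35429
n_f = 1/0.35429 = 2.823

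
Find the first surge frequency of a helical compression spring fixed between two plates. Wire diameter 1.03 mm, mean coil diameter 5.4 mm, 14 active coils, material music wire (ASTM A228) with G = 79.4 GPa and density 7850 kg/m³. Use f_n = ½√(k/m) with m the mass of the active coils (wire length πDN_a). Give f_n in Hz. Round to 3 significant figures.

k = Gd⁴/(8D³N_a) = (79.4×10³)(1.03⁴)/(8·5.4³·14) = 5.0672 N/mm = 5067.2 N/m
Wire length L = πDN_a = π·5.4·14 = 237.5 mm
m = ρ·(πd²/4)·L = 7850 × 0.83323×10⁻⁶ m² × 0.2375 m = 0.0015535 kg
f_n = ½√(k/m) = 0.5·√(5067.2/0.0015535) = 0.5·√(3.2619e+06) = 903.03 Hz

903 Hz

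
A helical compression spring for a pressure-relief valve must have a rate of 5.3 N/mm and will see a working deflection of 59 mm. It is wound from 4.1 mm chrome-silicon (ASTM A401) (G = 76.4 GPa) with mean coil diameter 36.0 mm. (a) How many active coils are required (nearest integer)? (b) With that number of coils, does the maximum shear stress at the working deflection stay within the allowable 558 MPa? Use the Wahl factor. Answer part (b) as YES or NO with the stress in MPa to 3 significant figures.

N_a = Gd⁴/(8D³k) = (76.4×10³)(4.1⁴)/(8·36.0³·5.3) = 10.91 → N_a = 11
Actual rate k = Gd⁴/(8D³·11) = 5.2582 N/mm
Working load F = kδ = 5.2582·59 = 310.23 N
C = 36.0/4.1 = 8.7805; K_W = (4C−1)/(4C−4)+0.615/C = 1.1664
τ_max = K_W·8FD/(πd³) = 1.1664·412.65 = 481.33 MPa
τ_max ≤ 558 MPa → acceptable

(a) 11 coils; (b) YES, τ_max = 481 MPa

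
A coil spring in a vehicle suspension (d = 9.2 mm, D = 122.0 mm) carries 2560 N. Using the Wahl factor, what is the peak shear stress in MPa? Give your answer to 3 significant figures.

Spring index C = D/d = 122.0/9.2 = 13.2609
K_W = (4C−1)/(4C−4) + 0.615/C = 52.043/49.043 + 0.0464 = 1.1075
τ₀ = 8FD/(πd³) = 8·2560·122.0/(π·9.2³) = 2.49856e+06/2446.3 = 1021.4 MPa
τ_max = K·τ₀ = 1.1075 × 1021.4 = 1131.2 MPa

1130 MPa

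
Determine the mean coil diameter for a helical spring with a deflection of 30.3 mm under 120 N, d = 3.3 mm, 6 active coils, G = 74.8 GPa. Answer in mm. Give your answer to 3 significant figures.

36.0 mm

Required rate k = F/δ = 120/30.3 = 3.9604 N/mm
D = (Gd⁴/(8N_a·k))^(1/3) = (74.8×10³·3.3⁴/(8·6·3.9604))^(1/3)
  = (46663.5)^(1/3) = 36.0019 mm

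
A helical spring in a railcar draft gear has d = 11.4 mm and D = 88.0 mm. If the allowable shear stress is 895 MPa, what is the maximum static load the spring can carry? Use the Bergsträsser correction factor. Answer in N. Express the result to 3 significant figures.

C = D/d = 88.0/11.4 = 7.7193
K_B = (4C+2)/(4C−3) = 32.877/27.877 = 1.1794
τ_max = K·8FD/(πd³) → F_max = τ_allow·πd³/(8DK)
F_max = 895·π·11.4³/(8·88.0·1.1794) = 4.1657e+06/830.27 = 5017.3 N

5020 N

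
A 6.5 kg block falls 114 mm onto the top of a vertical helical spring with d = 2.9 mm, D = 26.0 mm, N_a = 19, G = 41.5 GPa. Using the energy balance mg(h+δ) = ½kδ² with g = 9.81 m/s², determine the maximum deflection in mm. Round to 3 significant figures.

187 mm

k = Gd⁴/(8D³N_a) = (41.5×10³)(2.9⁴)/(8·26.0³·19) = 1.0987 N/mm
W = mg = 6.5 × 9.81 = 63.765 N
½kδ² − Wδ − Wh = 0 → δ = (W + √(W² + 2kWh))/k
δ = (63.765 + √(4066 + 15973.3))/1.0987 = (63.765 + 141.56)/1.0987 = 186.88 mm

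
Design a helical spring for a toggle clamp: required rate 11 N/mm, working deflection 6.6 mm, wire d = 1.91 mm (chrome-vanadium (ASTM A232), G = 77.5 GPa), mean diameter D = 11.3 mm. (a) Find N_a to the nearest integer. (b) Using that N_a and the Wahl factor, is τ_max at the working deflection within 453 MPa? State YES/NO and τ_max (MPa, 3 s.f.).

(a) 8 coils; (b) YES, τ_max = 383 MPa

N_a = Gd⁴/(8D³k) = (77.5×10³)(1.91⁴)/(8·11.3³·11) = 8.123 → N_a = 8
Actual rate k = Gd⁴/(8D³·8) = 11.169 N/mm
Working load F = kδ = 11.169·6.6 = 73.716 N
C = 11.3/1.91 = 5.9162; K_W = (4C−1)/(4C−4)+0.615/C = 1.2565
τ_max = K_W·8FD/(πd³) = 1.2565·304.43 = 382.51 MPa
τ_max ≤ 453 MPa → acceptable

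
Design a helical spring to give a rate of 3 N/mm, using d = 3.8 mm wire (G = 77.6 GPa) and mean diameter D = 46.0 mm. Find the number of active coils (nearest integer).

N_a = Gd⁴/(8D³k) = (77.6×10³ × 3.8⁴)/(8 × 46.0³ × 3)
    = 1.61807e+07 / 2.33606e+06 = 6.926 → 7 coils

7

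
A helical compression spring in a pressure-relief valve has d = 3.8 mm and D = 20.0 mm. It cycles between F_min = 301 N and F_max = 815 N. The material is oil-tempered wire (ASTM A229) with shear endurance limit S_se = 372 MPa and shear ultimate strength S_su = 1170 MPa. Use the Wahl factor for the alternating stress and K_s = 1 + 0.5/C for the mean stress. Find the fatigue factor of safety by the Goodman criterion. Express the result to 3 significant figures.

0.761

C = D/d = 20.0/3.8 = 5.2632; K_W = (4C−1)/(4C−4)+0.615/C = 1.2928; K_s = 1+0.5/C = 1.0950
F_a = (F_max−F_min)/2 = 257 N; F_m = (F_max+F_min)/2 = 558 N
τ_a = K_W·8F_aD/(πd³) = 1.2928 × 238.54 = 308.37 MPa
τ_m = K_s·8F_mD/(πd³) = 1.0950 × 517.91 = 567.11 MPa
Goodman: 1/n_f = τ_a/S_se + τ_m/S_su = 308.37/372 + 567.11/1170 = 0.82896 + 0.48471 = 1.3137
n_f = 1/1.3137 = 0.7612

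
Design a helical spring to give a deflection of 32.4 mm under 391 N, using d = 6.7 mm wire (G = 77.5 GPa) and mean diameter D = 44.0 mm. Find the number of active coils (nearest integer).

19

Required rate k = F/δ = 391/32.4 = 12.068 N/mm
N_a = Gd⁴/(8D³k) = (77.5×10³ × 6.7⁴)/(8 × 44.0³ × 12.068)
    = 1.56171e+08 / 8.22394e+06 = 18.99 → 19 coils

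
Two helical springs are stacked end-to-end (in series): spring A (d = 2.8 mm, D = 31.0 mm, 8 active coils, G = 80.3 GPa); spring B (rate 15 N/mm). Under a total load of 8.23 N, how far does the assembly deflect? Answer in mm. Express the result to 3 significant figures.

3.73 mm

k_A = Gd⁴/(8D³N_a) = (80.3×10³)(2.8⁴)/(8·31.0³·8) = 2.5887 N/mm
Series: 1/k_eq = 1/2.5887 + 1/15 = 0.45296; k_eq = 2.2077 N/mm
δ = F/k_eq = 8.23/2.2077 = 3.7279 mm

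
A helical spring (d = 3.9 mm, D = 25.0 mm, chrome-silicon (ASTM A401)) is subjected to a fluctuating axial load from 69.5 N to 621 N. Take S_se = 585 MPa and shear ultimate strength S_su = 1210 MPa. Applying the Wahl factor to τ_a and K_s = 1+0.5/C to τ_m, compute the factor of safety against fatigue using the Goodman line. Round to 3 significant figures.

1.05

C = D/d = 25.0/3.9 = 6.4103; K_W = (4C−1)/(4C−4)+0.615/C = 1.2346; K_s = 1+0.5/C = 1.0780
F_a = (F_max−F_min)/2 = 275.75 N; F_m = (F_max+F_min)/2 = 345.25 N
τ_a = K_W·8F_aD/(πd³) = 1.2346 × 295.94 = 365.36 MPa
τ_m = K_s·8F_mD/(πd³) = 1.0780 × 370.53 = 399.43 MPa
Goodman: 1/n_f = τ_a/S_se + τ_m/S_su = 365.36/585 + 399.43/1210 = 0.62454 + 0.33011 = 0.95465
n_f = 1/0.95465 = 1.048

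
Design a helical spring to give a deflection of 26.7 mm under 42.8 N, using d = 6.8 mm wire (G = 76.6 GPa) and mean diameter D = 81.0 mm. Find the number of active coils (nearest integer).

Required rate k = F/δ = 42.8/26.7 = 1.603 N/mm
N_a = Gd⁴/(8D³k) = (76.6×10³ × 6.8⁴)/(8 × 81.0³ × 1.603)
    = 1.63781e+08 / 6.81518e+06 = 24.03 → 24 coils

24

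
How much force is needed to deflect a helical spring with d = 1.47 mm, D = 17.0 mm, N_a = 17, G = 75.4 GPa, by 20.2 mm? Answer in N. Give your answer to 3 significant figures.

k = Gd⁴/(8D³N_a) = (75.4×10³)(1.47⁴)/(8·17.0³·17) = 0.52693 N/mm
F = k·δ = 0.52693 × 20.2 = 10.644 N

10.6 N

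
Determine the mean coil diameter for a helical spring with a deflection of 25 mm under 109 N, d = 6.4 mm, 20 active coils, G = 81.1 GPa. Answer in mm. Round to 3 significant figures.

Required rate k = F/δ = 109/25 = 4.36 N/mm
D = (Gd⁴/(8N_a·k))^(1/3) = (81.1×10³·6.4⁴/(8·20·4.36))^(1/3)
  = (195045)^(1/3) = 57.9933 mm

58.0 mm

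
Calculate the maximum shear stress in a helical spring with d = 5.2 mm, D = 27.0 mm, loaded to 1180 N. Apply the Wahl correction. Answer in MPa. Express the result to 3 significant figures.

Spring index C = D/d = 27.0/5.2 = 5.1923
K_W = (4C−1)/(4C−4) + 0.615/C = 19.769/16.769 + 0.1184 = 1.2973
τ₀ = 8FD/(πd³) = 8·1180·27.0/(π·5.2³) = 254880/441.73 = 577 MPa
τ_max = K·τ₀ = 1.2973 × 577 = 748.57 MPa

749 MPa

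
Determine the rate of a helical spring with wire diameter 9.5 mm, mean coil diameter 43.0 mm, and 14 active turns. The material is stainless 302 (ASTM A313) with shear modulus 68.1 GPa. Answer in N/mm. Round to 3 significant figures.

62.3 N/mm

k = Gd⁴/(8D³N_a) = (68.1×10³ × 9.5⁴) / (8 × 43.0³ × 14)
  = 5.54679e+08 / 8.90478e+06 = 62.29 N/mm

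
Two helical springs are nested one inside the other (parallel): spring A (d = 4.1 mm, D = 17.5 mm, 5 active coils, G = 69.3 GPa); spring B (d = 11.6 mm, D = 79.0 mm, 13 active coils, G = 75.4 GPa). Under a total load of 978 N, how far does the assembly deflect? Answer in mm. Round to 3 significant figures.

k_A = Gd⁴/(8D³N_a) = (69.3×10³)(4.1⁴)/(8·17.5³·5) = 91.347 N/mm
k_B = Gd⁴/(8D³N_a) = (75.4×10³)(11.6⁴)/(8·79.0³·13) = 26.625 N/mm
Parallel: k_eq = 91.347 + 26.625 = 117.97 N/mm
δ = F/k_eq = 978/117.97 = 8.2901 mm

8.29 mm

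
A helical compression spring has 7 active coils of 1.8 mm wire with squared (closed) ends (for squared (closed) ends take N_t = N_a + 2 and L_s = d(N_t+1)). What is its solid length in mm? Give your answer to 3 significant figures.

squared (closed) ends: N_t = N_a + 2 = 7 + 2 = 9
L_s = d·(N_t+1) = 1.8 × 10 = 18 mm

18.0 mm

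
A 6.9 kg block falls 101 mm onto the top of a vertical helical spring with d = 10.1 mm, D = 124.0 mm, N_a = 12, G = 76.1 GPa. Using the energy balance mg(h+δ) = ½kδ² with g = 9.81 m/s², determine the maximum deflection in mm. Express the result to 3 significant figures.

k = Gd⁴/(8D³N_a) = (76.1×10³)(10.1⁴)/(8·124.0³·12) = 4.3265 N/mm
W = mg = 6.9 × 9.81 = 67.689 N
½kδ² − Wδ − Wh = 0 → δ = (W + √(W² + 2kWh))/k
δ = (67.689 + √(4581.8 + 59156.6))/4.3265 = (67.689 + 252.46)/4.3265 = 73.999 mm

74.0 mm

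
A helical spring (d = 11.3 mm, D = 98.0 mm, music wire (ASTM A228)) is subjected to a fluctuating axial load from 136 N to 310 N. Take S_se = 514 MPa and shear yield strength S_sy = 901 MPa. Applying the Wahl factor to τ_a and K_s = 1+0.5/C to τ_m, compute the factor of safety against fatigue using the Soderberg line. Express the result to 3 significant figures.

12.6

C = D/d = 98.0/11.3 = 8.6726; K_W = (4C−1)/(4C−4)+0.615/C = 1.1687; K_s = 1+0.5/C = 1.0577
F_a = (F_max−F_min)/2 = 87 N; F_m = (F_max+F_min)/2 = 223 N
τ_a = K_W·8F_aD/(πd³) = 1.1687 × 15.047 = 17.585 MPa
τ_m = K_s·8F_mD/(πd³) = 1.0577 × 38.569 = 40.792 MPa
Soderberg: 1/n_f = τ_a/S_se + τ_m/S_sy = 17.585/514 + 40.792/901 = 0.03421 + 0.04527 = 0.079486
n_f = 1/0.079486 = 12.58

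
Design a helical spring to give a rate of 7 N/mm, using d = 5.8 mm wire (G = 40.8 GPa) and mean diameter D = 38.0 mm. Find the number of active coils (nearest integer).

15

N_a = Gd⁴/(8D³k) = (40.8×10³ × 5.8⁴)/(8 × 38.0³ × 7)
    = 4.61713e+07 / 3.07283e+06 = 15.03 → 15 coils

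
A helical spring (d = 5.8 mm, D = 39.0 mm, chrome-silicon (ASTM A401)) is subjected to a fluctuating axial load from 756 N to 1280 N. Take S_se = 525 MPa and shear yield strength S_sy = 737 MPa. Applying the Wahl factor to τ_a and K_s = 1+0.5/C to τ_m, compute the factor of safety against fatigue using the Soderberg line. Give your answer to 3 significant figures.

0.938

C = D/d = 39.0/5.8 = 6.7241; K_W = (4C−1)/(4C−4)+0.615/C = 1.2225; K_s = 1+0.5/C = 1.0744
F_a = (F_max−F_min)/2 = 262 N; F_m = (F_max+F_min)/2 = 1018 N
τ_a = K_W·8F_aD/(πd³) = 1.2225 × 133.36 = 163.03 MPa
τ_m = K_s·8F_mD/(πd³) = 1.0744 × 518.17 = 556.7 MPa
Soderberg: 1/n_f = τ_a/S_se + τ_m/S_sy = 163.03/525 + 556.7/737 = 0.31053 + 0.75535 = 1.0659
n_f = 1/1.0659 = 0.9382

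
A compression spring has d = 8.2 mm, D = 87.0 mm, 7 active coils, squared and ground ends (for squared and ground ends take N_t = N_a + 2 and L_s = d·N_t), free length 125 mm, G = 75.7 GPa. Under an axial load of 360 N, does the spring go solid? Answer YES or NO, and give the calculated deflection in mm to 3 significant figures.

k = Gd⁴/(8D³N_a) = (75.7×10³)(8.2⁴)/(8·87.0³·7) = 9.2812 N/mm
N_t = 9; L_s = 8.2·9 = 73.8 mm; δ_solid = L₀ − L_s = 125 − 73.8 = 51.2 mm
δ = F/k = 360/9.2812 = 38.788 mm
δ < δ_solid → spring does not go solid

NO, δ = 38.8 mm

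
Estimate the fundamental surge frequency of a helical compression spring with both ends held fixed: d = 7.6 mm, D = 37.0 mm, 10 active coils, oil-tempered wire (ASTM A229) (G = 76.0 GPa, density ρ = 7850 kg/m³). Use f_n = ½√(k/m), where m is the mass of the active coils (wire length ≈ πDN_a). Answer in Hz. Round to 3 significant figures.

194 Hz

k = Gd⁴/(8D³N_a) = (76.0×10³)(7.6⁴)/(8·37.0³·10) = 62.571 N/mm = 62571 N/m
Wire length L = πDN_a = π·37.0·10 = 1162.4 mm
m = ρ·(πd²/4)·L = 7850 × 45.365×10⁻⁶ m² × 1.1624 m = 0.41394 kg
f_n = ½√(k/m) = 0.5·√(62571/0.41394) = 0.5·√(1.5116e+05) = 194.4 Hz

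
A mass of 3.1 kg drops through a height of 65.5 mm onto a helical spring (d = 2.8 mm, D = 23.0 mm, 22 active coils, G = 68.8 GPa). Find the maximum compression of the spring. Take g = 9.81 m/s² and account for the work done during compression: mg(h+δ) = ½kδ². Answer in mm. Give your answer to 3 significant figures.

k = Gd⁴/(8D³N_a) = (68.8×10³)(2.8⁴)/(8·23.0³·22) = 1.9748 N/mm
W = mg = 3.1 × 9.81 = 30.411 N
½kδ² − Wδ − Wh = 0 → δ = (W + √(W² + 2kWh))/k
δ = (30.411 + √(924.83 + 7867.31))/1.9748 = (30.411 + 93.766)/1.9748 = 62.881 mm

62.9 mm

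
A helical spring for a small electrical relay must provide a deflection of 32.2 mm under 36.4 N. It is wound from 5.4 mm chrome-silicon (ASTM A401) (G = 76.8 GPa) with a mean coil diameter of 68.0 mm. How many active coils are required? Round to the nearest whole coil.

23

Required rate k = F/δ = 36.4/32.2 = 1.1304 N/mm
N_a = Gd⁴/(8D³k) = (76.8×10³ × 5.4⁴)/(8 × 68.0³ × 1.1304)
    = 6.53035e+07 / 2.84356e+06 = 22.97 → 23 coils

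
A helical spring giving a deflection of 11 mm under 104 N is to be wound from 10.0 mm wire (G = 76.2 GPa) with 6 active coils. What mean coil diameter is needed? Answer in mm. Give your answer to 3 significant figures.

Required rate k = F/δ = 104/11 = 9.4545 N/mm
D = (Gd⁴/(8N_a·k))^(1/3) = (76.2×10³·10.0⁴/(8·6·9.4545))^(1/3)
  = (1.67909e+06)^(1/3) = 118.8569 mm

119 mm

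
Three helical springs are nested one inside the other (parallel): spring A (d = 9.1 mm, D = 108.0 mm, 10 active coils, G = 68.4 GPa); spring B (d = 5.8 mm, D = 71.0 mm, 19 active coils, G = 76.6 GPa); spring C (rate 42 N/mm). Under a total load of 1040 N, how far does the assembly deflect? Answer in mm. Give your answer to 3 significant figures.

21.6 mm

k_A = Gd⁴/(8D³N_a) = (68.4×10³)(9.1⁴)/(8·108.0³·10) = 4.6544 N/mm
k_B = Gd⁴/(8D³N_a) = (76.6×10³)(5.8⁴)/(8·71.0³·19) = 1.5934 N/mm
Parallel: k_eq = 4.6544 + 1.5934 + 42 = 48.248 N/mm
δ = F/k_eq = 1040/48.248 = 21.555 mm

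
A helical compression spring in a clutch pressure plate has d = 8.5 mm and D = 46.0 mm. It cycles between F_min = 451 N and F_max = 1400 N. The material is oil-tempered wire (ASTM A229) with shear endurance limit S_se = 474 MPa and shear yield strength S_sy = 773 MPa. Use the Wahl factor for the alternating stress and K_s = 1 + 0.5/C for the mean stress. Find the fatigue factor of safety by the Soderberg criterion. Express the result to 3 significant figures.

C = D/d = 46.0/8.5 = 5.4118; K_W = (4C−1)/(4C−4)+0.615/C = 1.2836; K_s = 1+0.5/C = 1.0924
F_a = (F_max−F_min)/2 = 474.5 N; F_m = (F_max+F_min)/2 = 925.5 N
τ_a = K_W·8F_aD/(πd³) = 1.2836 × 90.506 = 116.18 MPa
τ_m = K_s·8F_mD/(πd³) = 1.0924 × 176.53 = 192.84 MPa
Soderberg: 1/n_f = τ_a/S_se + τ_m/S_sy = 116.18/474 + 192.84/773 = 0.24510 + 0.24947 = 0.49457
n_f = 1/0.49457 = 2.022

2.02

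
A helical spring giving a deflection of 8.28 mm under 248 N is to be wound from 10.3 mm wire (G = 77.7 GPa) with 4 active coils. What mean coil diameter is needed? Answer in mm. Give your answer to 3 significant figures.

Required rate k = F/δ = 248/8.28 = 29.952 N/mm
D = (Gd⁴/(8N_a·k))^(1/3) = (77.7×10³·10.3⁴/(8·4·29.952))^(1/3)
  = (912428)^(1/3) = 96.9913 mm

97.0 mm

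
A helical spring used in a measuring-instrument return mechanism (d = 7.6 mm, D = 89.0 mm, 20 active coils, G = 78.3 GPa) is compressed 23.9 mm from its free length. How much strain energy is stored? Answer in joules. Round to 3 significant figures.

k = Gd⁴/(8D³N_a) = (78.3×10³)(7.6⁴)/(8·89.0³·20) = 2.3159 N/mm
U = ½kδ² = 0.5 × 2.3159 × 23.9² = 661.44 N·mm = 0.66144 J

0.661 J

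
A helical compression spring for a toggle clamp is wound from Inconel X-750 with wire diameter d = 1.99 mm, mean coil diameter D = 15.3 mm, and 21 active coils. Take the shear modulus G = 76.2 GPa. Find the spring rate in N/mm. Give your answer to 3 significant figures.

1.99 N/mm

k = Gd⁴/(8D³N_a) = (76.2×10³ × 1.99⁴) / (8 × 15.3³ × 21)
  = 1.195e+06 / 601705 = 1.986 N/mm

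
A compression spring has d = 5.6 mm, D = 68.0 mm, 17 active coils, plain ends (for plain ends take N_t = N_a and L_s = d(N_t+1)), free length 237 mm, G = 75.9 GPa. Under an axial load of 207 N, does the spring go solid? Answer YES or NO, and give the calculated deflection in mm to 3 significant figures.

NO, δ = 119 mm

k = Gd⁴/(8D³N_a) = (75.9×10³)(5.6⁴)/(8·68.0³·17) = 1.7455 N/mm
N_t = 17; L_s = 5.6·18 = 100.8 mm; δ_solid = L₀ − L_s = 237 − 100.8 = 136.2 mm
δ = F/k = 207/1.7455 = 118.59 mm
δ < δ_solid → spring does not go solid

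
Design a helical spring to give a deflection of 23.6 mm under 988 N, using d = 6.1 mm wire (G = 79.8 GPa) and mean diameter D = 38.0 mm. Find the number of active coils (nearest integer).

Required rate k = F/δ = 988/23.6 = 41.864 N/mm
N_a = Gd⁴/(8D³k) = (79.8×10³ × 6.1⁴)/(8 × 38.0³ × 41.864)
    = 1.1049e+08 / 1.83775e+07 = 6.012 → 6 coils

6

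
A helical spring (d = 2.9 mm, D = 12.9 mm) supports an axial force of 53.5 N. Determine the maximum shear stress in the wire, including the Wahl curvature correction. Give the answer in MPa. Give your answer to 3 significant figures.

Spring index C = D/d = 12.9/2.9 = 4.4483
K_W = (4C−1)/(4C−4) + 0.615/C = 16.793/13.793 + 0.1383 = 1.3558
τ₀ = 8FD/(πd³) = 8·53.5·12.9/(π·2.9³) = 5521.2/76.62 = 72.059 MPa
τ_max = K·τ₀ = 1.3558 × 72.059 = 97.695 MPa

97.7 MPa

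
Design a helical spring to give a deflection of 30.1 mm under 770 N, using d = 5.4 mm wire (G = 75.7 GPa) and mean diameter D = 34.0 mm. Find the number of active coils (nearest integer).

Required rate k = F/δ = 770/30.1 = 25.581 N/mm
N_a = Gd⁴/(8D³k) = (75.7×10³ × 5.4⁴)/(8 × 34.0³ × 25.581)
    = 6.43681e+07 / 8.04361e+06 = 8.002 → 8 coils

8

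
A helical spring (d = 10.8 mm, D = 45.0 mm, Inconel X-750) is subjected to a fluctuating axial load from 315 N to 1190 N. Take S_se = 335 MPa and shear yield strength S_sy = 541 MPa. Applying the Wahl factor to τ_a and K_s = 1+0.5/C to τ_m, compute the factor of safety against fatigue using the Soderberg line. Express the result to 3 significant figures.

C = D/d = 45.0/10.8 = 4.1667; K_W = (4C−1)/(4C−4)+0.615/C = 1.3844; K_s = 1+0.5/C = 1.1200
F_a = (F_max−F_min)/2 = 437.5 N; F_m = (F_max+F_min)/2 = 752.5 N
τ_a = K_W·8F_aD/(πd³) = 1.3844 × 39.798 = 55.098 MPa
τ_m = K_s·8F_mD/(πd³) = 1.1200 × 68.452 = 76.667 MPa
Soderberg: 1/n_f = τ_a/S_se + τ_m/S_sy = 55.098/335 + 76.667/541 = 0.16447 + 0.14171 = 0.30618
n_f = 1/0.30618 = 3.266

3.27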